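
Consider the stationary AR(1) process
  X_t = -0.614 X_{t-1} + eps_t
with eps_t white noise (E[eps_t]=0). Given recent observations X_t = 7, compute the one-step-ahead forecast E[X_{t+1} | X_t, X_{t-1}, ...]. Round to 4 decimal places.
E[X_{t+1} \mid \mathcal F_t] = -4.2980

For an AR(p) model X_t = c + sum_i phi_i X_{t-i} + eps_t, the
one-step-ahead conditional mean is
  E[X_{t+1} | X_t, ...] = c + sum_i phi_i X_{t+1-i}.
Substitute known values:
  E[X_{t+1} | ...] = (-0.614) * (7)
                   = -4.2980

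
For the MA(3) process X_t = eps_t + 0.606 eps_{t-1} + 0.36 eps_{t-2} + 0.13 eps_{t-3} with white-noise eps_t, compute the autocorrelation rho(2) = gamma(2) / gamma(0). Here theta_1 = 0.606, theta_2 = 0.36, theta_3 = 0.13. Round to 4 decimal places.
\rho(2) = 0.2899

For an MA(q) process with theta_0 = 1, the autocovariance is
  gamma(k) = sigma^2 * sum_{i=0..q-k} theta_i * theta_{i+k},
and rho(k) = gamma(k) / gamma(0). Sigma^2 cancels.
  numerator   = (1)*(0.36) + (0.606)*(0.13) = 0.43878.
  denominator = (1)^2 + (0.606)^2 + (0.36)^2 + (0.13)^2 = 1.513736.
  rho(2) = 0.43878 / 1.513736 = 0.2899.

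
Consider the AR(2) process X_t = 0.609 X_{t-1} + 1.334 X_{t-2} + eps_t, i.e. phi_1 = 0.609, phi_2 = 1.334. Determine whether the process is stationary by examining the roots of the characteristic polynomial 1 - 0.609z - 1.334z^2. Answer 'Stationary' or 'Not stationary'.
\text{Not stationary}

The AR(p) characteristic polynomial is P(z) = 1 - 0.609z - 1.334z^2.
Stationarity requires all roots to lie outside the unit circle, i.e. |z| > 1 for every root.
Set 1 + (-0.609) z + (-1.334) z^2 = 0, i.e. a z^2 + b z + c = 0 with a = -1.334, b = -0.609, c = 1.
Discriminant D = b^2 - 4ac = (-0.609)^2 - 4*(-1.334)*1 = 0.370881 - (-5.336) = 5.706881.
D >= 0, so the roots are real: z = (-b +/- sqrt(D)) / (2a) = (0.609 +/- 2.388908) / (-2.668).
  z_1 = (0.609 + 2.388908) / (-2.668) = -1.1237,   |z_1| = 1.1237.
  z_2 = (0.609 - 2.388908) / (-2.668) = 0.6671,   |z_2| = 0.6671.
Moduli of all roots: 1.1237, 0.6671.
All moduli strictly greater than 1? No.
Verdict: Not stationary.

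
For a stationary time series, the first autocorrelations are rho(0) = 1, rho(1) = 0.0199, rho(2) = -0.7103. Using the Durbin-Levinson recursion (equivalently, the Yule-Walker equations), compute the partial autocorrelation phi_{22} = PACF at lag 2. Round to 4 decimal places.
\phi_{22} = -0.7110

The PACF at lag k is phi_{kk}, the last component of the solution
to the Yule-Walker system G_k phi = r_k where
  (G_k)_{ij} = rho(|i - j|), (r_k)_i = rho(i), i,j = 1..k.
Equivalently, Durbin-Levinson gives phi_{kk} iteratively:
  phi_{11} = rho(1)
  phi_{kk} = [rho(k) - sum_{j=1..k-1} phi_{k-1,j} rho(k-j)]
            / [1 - sum_{j=1..k-1} phi_{k-1,j} rho(j)],
  phi_{k,j} = phi_{k-1,j} - phi_{kk} phi_{k-1,k-j},  j = 1..k-1.
Step k = 1:
  phi_11 = rho(1) = 0.0199.
Step k = 2:
  phi_22 = [rho(2) - phi_11 rho(1)] / [1 - phi_11 rho(1)] = [-0.7103 - (0.0199)(0.0199)] / [1 - (0.0199)(0.0199)]
         = -0.71069601 / 0.99960399 = -0.711.
Therefore phi_{22} = -0.7110.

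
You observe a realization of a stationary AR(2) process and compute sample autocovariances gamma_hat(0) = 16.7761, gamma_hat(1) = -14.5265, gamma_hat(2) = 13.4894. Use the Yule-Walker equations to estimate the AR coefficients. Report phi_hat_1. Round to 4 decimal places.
\hat\phi_{1} = -0.6780

The Yule-Walker equations for an AR(p) process read, in matrix form,
  Gamma_p phi = r_p,   with   (Gamma_p)_{ij} = gamma(|i - j|),
                       (r_p)_i = gamma(i),   i,j = 1..p.
Substitute the sample gammas (Toeplitz matrix and right-hand side of size 2):
  Gamma_p = [[16.7761, -14.5265], [-14.5265, 16.7761]]
  r_p     = [-14.5265, 13.4894]
Written out:
  16.7761 phi_1 - 14.5265 phi_2 = -14.5265
  -14.5265 phi_1 + 16.7761 phi_2 = 13.4894
Solve by Cramer's rule:
  det = gamma(0)^2 - gamma(1)^2 = (16.7761)^2 - (-14.5265)^2 = 281.43753121 - 211.01920225 = 70.41832896
  phi_hat_1 = [gamma(1) gamma(0) - gamma(1) gamma(2)] / det = [(-14.5265)(16.7761) - (-14.5265)(13.4894)] / 70.41832896 = -47.74424755 / 70.41832896 = -0.678
  phi_hat_2 = [gamma(0) gamma(2) - gamma(1)^2] / det = [(16.7761)(13.4894) - (-14.5265)^2] / 70.41832896 = 15.28032109 / 70.41832896 = 0.217
So phi_hat = [-0.6780, 0.2170].
Therefore phi_hat_1 = -0.6780.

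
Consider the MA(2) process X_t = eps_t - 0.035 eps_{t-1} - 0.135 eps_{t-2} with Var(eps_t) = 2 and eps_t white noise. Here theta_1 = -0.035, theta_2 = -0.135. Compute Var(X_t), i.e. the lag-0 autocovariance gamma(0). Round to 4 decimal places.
\gamma(0) = 2.0389

For an MA(q) process X_t = eps_t + sum_i theta_i eps_{t-i} with
Var(eps_t) = sigma^2, the variance is
  gamma(0) = sigma^2 * (1 + sum_i theta_i^2).
  sum_i theta_i^2 = (-0.035)^2 + (-0.135)^2 = 0.001225 + 0.018225 = 0.01945.
  gamma(0) = 2 * (1 + 0.01945) = 2 * 1.01945 = 2.0389.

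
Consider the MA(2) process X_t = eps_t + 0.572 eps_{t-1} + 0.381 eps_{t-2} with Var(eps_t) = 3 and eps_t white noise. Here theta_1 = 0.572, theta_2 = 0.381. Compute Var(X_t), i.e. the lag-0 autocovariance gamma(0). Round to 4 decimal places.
\gamma(0) = 4.4170

For an MA(q) process X_t = eps_t + sum_i theta_i eps_{t-i} with
Var(eps_t) = sigma^2, the variance is
  gamma(0) = sigma^2 * (1 + sum_i theta_i^2).
  sum_i theta_i^2 = (0.572)^2 + (0.381)^2 = 0.327184 + 0.145161 = 0.472345.
  gamma(0) = 3 * (1 + 0.472345) = 3 * 1.472345 = 4.417035, which rounds to 4.4170.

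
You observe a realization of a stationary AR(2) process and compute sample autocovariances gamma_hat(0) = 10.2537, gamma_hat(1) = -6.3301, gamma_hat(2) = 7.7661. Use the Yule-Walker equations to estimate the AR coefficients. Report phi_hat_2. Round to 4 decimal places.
\hat\phi_{2} = 0.6080

The Yule-Walker equations for an AR(p) process read, in matrix form,
  Gamma_p phi = r_p,   with   (Gamma_p)_{ij} = gamma(|i - j|),
                       (r_p)_i = gamma(i),   i,j = 1..p.
Substitute the sample gammas (Toeplitz matrix and right-hand side of size 2):
  Gamma_p = [[10.2537, -6.3301], [-6.3301, 10.2537]]
  r_p     = [-6.3301, 7.7661]
Written out:
  10.2537 phi_1 - 6.3301 phi_2 = -6.3301
  -6.3301 phi_1 + 10.2537 phi_2 = 7.7661
Solve by Cramer's rule:
  det = gamma(0)^2 - gamma(1)^2 = (10.2537)^2 - (-6.3301)^2 = 105.13836369 - 40.07016601 = 65.06819768
  phi_hat_1 = [gamma(1) gamma(0) - gamma(1) gamma(2)] / det = [(-6.3301)(10.2537) - (-6.3301)(7.7661)] / 65.06819768 = -15.74675676 / 65.06819768 = -0.242
  phi_hat_2 = [gamma(0) gamma(2) - gamma(1)^2] / det = [(10.2537)(7.7661) - (-6.3301)^2] / 65.06819768 = 39.56109356 / 65.06819768 = 0.608
So phi_hat = [-0.2420, 0.6080].
Therefore phi_hat_2 = 0.6080.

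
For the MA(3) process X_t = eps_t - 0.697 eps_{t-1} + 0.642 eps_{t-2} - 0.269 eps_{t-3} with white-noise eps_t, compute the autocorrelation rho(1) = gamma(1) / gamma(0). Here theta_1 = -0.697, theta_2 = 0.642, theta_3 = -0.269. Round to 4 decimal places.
\rho(1) = -0.6685

For an MA(q) process with theta_0 = 1, the autocovariance is
  gamma(k) = sigma^2 * sum_{i=0..q-k} theta_i * theta_{i+k},
and rho(k) = gamma(k) / gamma(0). Sigma^2 cancels.
  numerator   = (1)*(-0.697) + (-0.697)*(0.642) + (0.642)*(-0.269) = -1.317172.
  denominator = (1)^2 + (-0.697)^2 + (0.642)^2 + (-0.269)^2 = 1.970334.
  rho(1) = -1.317172 / 1.970334 = -0.6685.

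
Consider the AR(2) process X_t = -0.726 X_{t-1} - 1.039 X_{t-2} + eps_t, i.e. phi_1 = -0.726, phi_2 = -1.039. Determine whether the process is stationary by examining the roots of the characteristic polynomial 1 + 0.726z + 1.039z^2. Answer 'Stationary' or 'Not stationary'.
\text{Not stationary}

The AR(p) characteristic polynomial is P(z) = 1 + 0.726z + 1.039z^2.
Stationarity requires all roots to lie outside the unit circle, i.e. |z| > 1 for every root.
Set 1 + (0.726) z + (1.039) z^2 = 0, i.e. a z^2 + b z + c = 0 with a = 1.039, b = 0.726, c = 1.
Discriminant D = b^2 - 4ac = (0.726)^2 - 4*(1.039)*1 = 0.527076 - (4.156) = -3.628924.
D < 0, so the roots are the complex-conjugate pair z = (-b +/- i sqrt(-D)) / (2a) = -0.3494 +/- 0.9167i.
For a conjugate pair |z|^2 = z * conj(z) = (product of roots) = c/a = 1/(1.039) = 0.962464, so |z| = sqrt(0.962464) = 0.9811 for both roots.
Moduli of all roots: 0.9811, 0.9811.
All moduli strictly greater than 1? No.
Verdict: Not stationary.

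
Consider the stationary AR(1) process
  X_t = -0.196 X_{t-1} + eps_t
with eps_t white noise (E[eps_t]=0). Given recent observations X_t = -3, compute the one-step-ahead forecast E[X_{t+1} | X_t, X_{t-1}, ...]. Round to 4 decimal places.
E[X_{t+1} \mid \mathcal F_t] = 0.5880

For an AR(p) model X_t = c + sum_i phi_i X_{t-i} + eps_t, the
one-step-ahead conditional mean is
  E[X_{t+1} | X_t, ...] = c + sum_i phi_i X_{t+1-i}.
Substitute known values:
  E[X_{t+1} | ...] = (-0.196) * (-3)
                   = 0.5880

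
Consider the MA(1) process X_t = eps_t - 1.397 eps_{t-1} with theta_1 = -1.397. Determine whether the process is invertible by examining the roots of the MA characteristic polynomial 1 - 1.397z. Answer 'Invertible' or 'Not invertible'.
\text{Not invertible}

The MA(q) characteristic polynomial is P(z) = 1 - 1.397z.
Invertibility requires all roots to lie outside the unit circle, i.e. |z| > 1 for every root.
This is linear in z: 1 + (-1.397) z = 0  =>  z = -1/(-1.397) = 0.71582,  |z| = 0.71582.
Moduli of all roots: 0.7158.
All moduli strictly greater than 1? No.
Verdict: Not invertible.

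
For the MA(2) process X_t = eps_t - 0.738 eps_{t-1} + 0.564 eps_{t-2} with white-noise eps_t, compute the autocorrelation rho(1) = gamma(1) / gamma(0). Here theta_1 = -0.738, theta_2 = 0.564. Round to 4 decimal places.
\rho(1) = -0.6196

For an MA(q) process with theta_0 = 1, the autocovariance is
  gamma(k) = sigma^2 * sum_{i=0..q-k} theta_i * theta_{i+k},
and rho(k) = gamma(k) / gamma(0). Sigma^2 cancels.
  numerator   = (1)*(-0.738) + (-0.738)*(0.564) = -1.154232.
  denominator = (1)^2 + (-0.738)^2 + (0.564)^2 = 1.86274.
  rho(1) = -1.154232 / 1.86274 = -0.6196.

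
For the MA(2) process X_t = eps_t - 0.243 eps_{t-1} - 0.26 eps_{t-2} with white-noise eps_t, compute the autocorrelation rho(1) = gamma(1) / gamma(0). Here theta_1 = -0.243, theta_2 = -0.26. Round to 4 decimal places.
\rho(1) = -0.1596

For an MA(q) process with theta_0 = 1, the autocovariance is
  gamma(k) = sigma^2 * sum_{i=0..q-k} theta_i * theta_{i+k},
and rho(k) = gamma(k) / gamma(0). Sigma^2 cancels.
  numerator   = (1)*(-0.243) + (-0.243)*(-0.26) = -0.17982.
  denominator = (1)^2 + (-0.243)^2 + (-0.26)^2 = 1.126649.
  rho(1) = -0.17982 / 1.126649 = -0.1596.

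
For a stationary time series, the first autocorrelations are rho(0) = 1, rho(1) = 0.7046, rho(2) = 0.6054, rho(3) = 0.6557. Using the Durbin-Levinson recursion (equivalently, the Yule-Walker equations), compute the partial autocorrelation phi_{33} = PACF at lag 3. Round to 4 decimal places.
\phi_{33} = 0.3521

The PACF at lag k is phi_{kk}, the last component of the solution
to the Yule-Walker system G_k phi = r_k where
  (G_k)_{ij} = rho(|i - j|), (r_k)_i = rho(i), i,j = 1..k.
Equivalently, Durbin-Levinson gives phi_{kk} iteratively:
  phi_{11} = rho(1)
  phi_{kk} = [rho(k) - sum_{j=1..k-1} phi_{k-1,j} rho(k-j)]
            / [1 - sum_{j=1..k-1} phi_{k-1,j} rho(j)],
  phi_{k,j} = phi_{k-1,j} - phi_{kk} phi_{k-1,k-j},  j = 1..k-1.
Step k = 1:
  phi_11 = rho(1) = 0.7046.
Step k = 2:
  phi_22 = [rho(2) - phi_11 rho(1)] / [1 - phi_11 rho(1)] = [0.6054 - (0.7046)(0.7046)] / [1 - (0.7046)(0.7046)]
         = 0.10893884 / 0.50353884 = 0.216346.
  Update: phi_21 = phi_11 - phi_22 phi_11 = 0.7046 - (0.216346)(0.7046) = 0.552162.
Step k = 3:
  phi_33 = [rho(3) - phi_21 rho(2) - phi_22 rho(1)] / [1 - phi_21 rho(1) - phi_22 rho(2)]
    numerator   = 0.6557 - (0.552162)(0.6054) - (0.216346)(0.7046) = 0.16898324
    denominator = 1 - (0.552162)(0.7046) - (0.216346)(0.6054) = 0.47997031
  phi_33 = 0.16898324 / 0.47997031 = 0.3521.
Therefore phi_{33} = 0.3521.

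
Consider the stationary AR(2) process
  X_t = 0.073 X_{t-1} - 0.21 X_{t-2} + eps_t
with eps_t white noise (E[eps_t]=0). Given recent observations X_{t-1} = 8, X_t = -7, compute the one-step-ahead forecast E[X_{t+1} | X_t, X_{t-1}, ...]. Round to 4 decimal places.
E[X_{t+1} \mid \mathcal F_t] = -2.1910

For an AR(p) model X_t = c + sum_i phi_i X_{t-i} + eps_t, the
one-step-ahead conditional mean is
  E[X_{t+1} | X_t, ...] = c + sum_i phi_i X_{t+1-i}.
Substitute known values:
  E[X_{t+1} | ...] = (0.073) * (-7) + (-0.21) * (8)
                   = -2.1910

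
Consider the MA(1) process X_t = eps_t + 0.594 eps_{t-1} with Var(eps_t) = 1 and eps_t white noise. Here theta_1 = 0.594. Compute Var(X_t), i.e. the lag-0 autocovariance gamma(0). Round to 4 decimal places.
\gamma(0) = 1.3528

For an MA(q) process X_t = eps_t + sum_i theta_i eps_{t-i} with
Var(eps_t) = sigma^2, the variance is
  gamma(0) = sigma^2 * (1 + sum_i theta_i^2).
  sum_i theta_i^2 = (0.594)^2 = 0.352836.
  gamma(0) = 1 * (1 + 0.352836) = 1 * 1.352836 = 1.352836, which rounds to 1.3528.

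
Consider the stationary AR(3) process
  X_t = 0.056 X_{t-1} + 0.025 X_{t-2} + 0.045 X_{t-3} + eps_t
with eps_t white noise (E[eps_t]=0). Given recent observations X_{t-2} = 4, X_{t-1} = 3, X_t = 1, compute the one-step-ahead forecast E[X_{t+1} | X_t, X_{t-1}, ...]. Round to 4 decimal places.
E[X_{t+1} \mid \mathcal F_t] = 0.3110

For an AR(p) model X_t = c + sum_i phi_i X_{t-i} + eps_t, the
one-step-ahead conditional mean is
  E[X_{t+1} | X_t, ...] = c + sum_i phi_i X_{t+1-i}.
Substitute known values:
  E[X_{t+1} | ...] = (0.056) * (1) + (0.025) * (3) + (0.045) * (4)
                   = 0.3110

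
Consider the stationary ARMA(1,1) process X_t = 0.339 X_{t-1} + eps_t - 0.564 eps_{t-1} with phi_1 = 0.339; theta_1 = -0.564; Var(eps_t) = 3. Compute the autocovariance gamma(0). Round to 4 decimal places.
\gamma(0) = 3.1716

Multiply the model equation by X_{t-k} and take expectations. With theta_0 = psi_0 = 1 and psi_j the MA(infinity) weights, this gives
  gamma(k) - sum_i phi_i gamma(k-i) = c_k,
  c_k = sigma^2 * sum_{j=k..q} theta_j psi_{j-k}   (c_k = 0 for k > q),
using gamma(-m) = gamma(m).
psi-weights needed (psi_j = theta_j + sum_i phi_i psi_{j-i}):
  psi_1 = theta_1 + phi_1 = -0.564 + (0.339) = -0.225
Right-hand sides:
  c_0 = sigma^2 (1 + theta_1 psi_1) = 3 * (1 + (-0.564)(-0.225)) = 3 * 1.1269 = 3.3807
  c_1 = sigma^2 theta_1 = 3 * (-0.564) = -1.692
  c_2 = 0
Equations for k = 0 and k = 1 (AR order 1):
  gamma(0) = phi_1 gamma(1) + c_0
  gamma(1) = phi_1 gamma(0) + c_1
Substituting the second into the first: gamma(0) (1 - phi_1^2) = c_0 + phi_1 c_1, so
  gamma(0) = (c_0 + phi_1 c_1) / (1 - phi_1^2) = (3.3807 + (0.339)(-1.692)) / (1 - (0.339)^2) = 2.807112 / 0.885079 = 3.171595.
Therefore gamma(0) = 3.1716 (to 4 decimal places).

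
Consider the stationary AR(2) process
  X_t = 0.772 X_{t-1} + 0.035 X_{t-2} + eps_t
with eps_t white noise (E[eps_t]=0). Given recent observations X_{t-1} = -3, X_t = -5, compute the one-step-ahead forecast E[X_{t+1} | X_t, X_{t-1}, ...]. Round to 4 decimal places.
E[X_{t+1} \mid \mathcal F_t] = -3.9650

For an AR(p) model X_t = c + sum_i phi_i X_{t-i} + eps_t, the
one-step-ahead conditional mean is
  E[X_{t+1} | X_t, ...] = c + sum_i phi_i X_{t+1-i}.
Substitute known values:
  E[X_{t+1} | ...] = (0.772) * (-5) + (0.035) * (-3)
                   = -3.9650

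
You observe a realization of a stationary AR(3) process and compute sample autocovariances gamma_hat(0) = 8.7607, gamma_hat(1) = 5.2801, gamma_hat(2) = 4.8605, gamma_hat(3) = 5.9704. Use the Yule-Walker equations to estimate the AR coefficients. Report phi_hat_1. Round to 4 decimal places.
\hat\phi_{1} = 0.2830

The Yule-Walker equations for an AR(p) process read, in matrix form,
  Gamma_p phi = r_p,   with   (Gamma_p)_{ij} = gamma(|i - j|),
                       (r_p)_i = gamma(i),   i,j = 1..p.
Substitute the sample gammas (Toeplitz matrix and right-hand side of size 3):
  Gamma_p = [[8.7607, 5.2801, 4.8605], [5.2801, 8.7607, 5.2801], [4.8605, 5.2801, 8.7607]]
  r_p     = [5.2801, 4.8605, 5.9704]
Written out (R1..R3):
  (R1) 8.7607 phi_1 + 5.2801 phi_2 + 4.8605 phi_3 = 5.2801
  (R2) 5.2801 phi_1 + 8.7607 phi_2 + 5.2801 phi_3 = 4.8605
  (R3) 4.8605 phi_1 + 5.2801 phi_2 + 8.7607 phi_3 = 5.9704
Gaussian elimination:
  R2 <- R2 - (5.2801/8.7607) R1 = R2 - (0.602703) R1:  5.578368 phi_2 + 2.350662 phi_3 = 1.678168
  R3 <- R3 - (4.8605/8.7607) R1 = R3 - (0.554807) R1:  2.350662 phi_2 + 6.064059 phi_3 = 3.040962
  R3 <- R3 - (2.350662/5.578368) R2 = R3 - (0.421389) R2:  5.073516 phi_3 = 2.333801
Back-substitution:
  phi_hat_3 = 2.333801 / 5.073516 = 0.459997
  phi_hat_2 = (1.678168 - (2.350662)(0.459997)) / 5.578368 = 0.106997
  phi_hat_1 = (5.2801 - (5.2801)(0.106997) - (4.8605)(0.459997)) / 8.7607 = 0.283006
So phi_hat = [0.2830, 0.1070, 0.4600].
Therefore phi_hat_1 = 0.2830.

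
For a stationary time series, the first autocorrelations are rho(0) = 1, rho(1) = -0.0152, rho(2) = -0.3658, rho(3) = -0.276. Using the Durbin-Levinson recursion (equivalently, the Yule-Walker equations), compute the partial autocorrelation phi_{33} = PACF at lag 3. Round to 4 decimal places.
\phi_{33} = -0.3340

The PACF at lag k is phi_{kk}, the last component of the solution
to the Yule-Walker system G_k phi = r_k where
  (G_k)_{ij} = rho(|i - j|), (r_k)_i = rho(i), i,j = 1..k.
Equivalently, Durbin-Levinson gives phi_{kk} iteratively:
  phi_{11} = rho(1)
  phi_{kk} = [rho(k) - sum_{j=1..k-1} phi_{k-1,j} rho(k-j)]
            / [1 - sum_{j=1..k-1} phi_{k-1,j} rho(j)],
  phi_{k,j} = phi_{k-1,j} - phi_{kk} phi_{k-1,k-j},  j = 1..k-1.
Step k = 1:
  phi_11 = rho(1) = -0.0152.
Step k = 2:
  phi_22 = [rho(2) - phi_11 rho(1)] / [1 - phi_11 rho(1)] = [-0.3658 - (-0.0152)(-0.0152)] / [1 - (-0.0152)(-0.0152)]
         = -0.36603104 / 0.99976896 = -0.366116.
  Update: phi_21 = phi_11 - phi_22 phi_11 = -0.0152 - (-0.366116)(-0.0152) = -0.020765.
Step k = 3:
  phi_33 = [rho(3) - phi_21 rho(2) - phi_22 rho(1)] / [1 - phi_21 rho(1) - phi_22 rho(2)]
    numerator   = -0.276 - (-0.020765)(-0.3658) - (-0.366116)(-0.0152) = -0.28916078
    denominator = 1 - (-0.020765)(-0.0152) - (-0.366116)(-0.3658) = 0.86575928
  phi_33 = -0.28916078 / 0.86575928 = -0.334.
Therefore phi_{33} = -0.3340.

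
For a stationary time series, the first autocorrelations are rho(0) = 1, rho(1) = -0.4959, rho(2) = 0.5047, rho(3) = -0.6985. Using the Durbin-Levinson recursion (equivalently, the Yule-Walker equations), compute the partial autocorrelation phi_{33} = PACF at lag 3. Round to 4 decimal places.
\phi_{33} = -0.5470

The PACF at lag k is phi_{kk}, the last component of the solution
to the Yule-Walker system G_k phi = r_k where
  (G_k)_{ij} = rho(|i - j|), (r_k)_i = rho(i), i,j = 1..k.
Equivalently, Durbin-Levinson gives phi_{kk} iteratively:
  phi_{11} = rho(1)
  phi_{kk} = [rho(k) - sum_{j=1..k-1} phi_{k-1,j} rho(k-j)]
            / [1 - sum_{j=1..k-1} phi_{k-1,j} rho(j)],
  phi_{k,j} = phi_{k-1,j} - phi_{kk} phi_{k-1,k-j},  j = 1..k-1.
Step k = 1:
  phi_11 = rho(1) = -0.4959.
Step k = 2:
  phi_22 = [rho(2) - phi_11 rho(1)] / [1 - phi_11 rho(1)] = [0.5047 - (-0.4959)(-0.4959)] / [1 - (-0.4959)(-0.4959)]
         = 0.25878319 / 0.75408319 = 0.343176.
  Update: phi_21 = phi_11 - phi_22 phi_11 = -0.4959 - (0.343176)(-0.4959) = -0.325719.
Step k = 3:
  phi_33 = [rho(3) - phi_21 rho(2) - phi_22 rho(1)] / [1 - phi_21 rho(1) - phi_22 rho(2)]
    numerator   = -0.6985 - (-0.325719)(0.5047) - (0.343176)(-0.4959) = -0.36392865
    denominator = 1 - (-0.325719)(-0.4959) - (0.343176)(0.5047) = 0.66527503
  phi_33 = -0.36392865 / 0.66527503 = -0.547.
Therefore phi_{33} = -0.5470.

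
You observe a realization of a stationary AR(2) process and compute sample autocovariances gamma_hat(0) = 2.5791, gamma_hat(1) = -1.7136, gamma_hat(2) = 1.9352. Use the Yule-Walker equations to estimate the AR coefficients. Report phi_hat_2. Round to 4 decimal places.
\hat\phi_{2} = 0.5530

The Yule-Walker equations for an AR(p) process read, in matrix form,
  Gamma_p phi = r_p,   with   (Gamma_p)_{ij} = gamma(|i - j|),
                       (r_p)_i = gamma(i),   i,j = 1..p.
Substitute the sample gammas (Toeplitz matrix and right-hand side of size 2):
  Gamma_p = [[2.5791, -1.7136], [-1.7136, 2.5791]]
  r_p     = [-1.7136, 1.9352]
Written out:
  2.5791 phi_1 - 1.7136 phi_2 = -1.7136
  -1.7136 phi_1 + 2.5791 phi_2 = 1.9352
Solve by Cramer's rule:
  det = gamma(0)^2 - gamma(1)^2 = (2.5791)^2 - (-1.7136)^2 = 6.65175681 - 2.93642496 = 3.71533185
  phi_hat_1 = [gamma(1) gamma(0) - gamma(1) gamma(2)] / det = [(-1.7136)(2.5791) - (-1.7136)(1.9352)] / 3.71533185 = -1.10338704 / 3.71533185 = -0.297
  phi_hat_2 = [gamma(0) gamma(2) - gamma(1)^2] / det = [(2.5791)(1.9352) - (-1.7136)^2] / 3.71533185 = 2.05464936 / 3.71533185 = 0.553
So phi_hat = [-0.2970, 0.5530].
Therefore phi_hat_2 = 0.5530.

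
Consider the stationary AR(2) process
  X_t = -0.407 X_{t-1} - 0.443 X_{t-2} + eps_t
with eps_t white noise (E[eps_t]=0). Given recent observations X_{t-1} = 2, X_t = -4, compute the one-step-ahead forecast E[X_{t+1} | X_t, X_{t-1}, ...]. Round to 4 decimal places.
E[X_{t+1} \mid \mathcal F_t] = 0.7420

For an AR(p) model X_t = c + sum_i phi_i X_{t-i} + eps_t, the
one-step-ahead conditional mean is
  E[X_{t+1} | X_t, ...] = c + sum_i phi_i X_{t+1-i}.
Substitute known values:
  E[X_{t+1} | ...] = (-0.407) * (-4) + (-0.443) * (2)
                   = 0.7420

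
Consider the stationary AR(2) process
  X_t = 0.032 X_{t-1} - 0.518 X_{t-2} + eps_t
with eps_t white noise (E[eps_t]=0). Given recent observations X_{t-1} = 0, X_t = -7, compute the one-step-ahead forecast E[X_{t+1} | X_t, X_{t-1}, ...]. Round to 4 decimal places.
E[X_{t+1} \mid \mathcal F_t] = -0.2240

For an AR(p) model X_t = c + sum_i phi_i X_{t-i} + eps_t, the
one-step-ahead conditional mean is
  E[X_{t+1} | X_t, ...] = c + sum_i phi_i X_{t+1-i}.
Substitute known values:
  E[X_{t+1} | ...] = (0.032) * (-7) + (-0.518) * (0)
                   = -0.2240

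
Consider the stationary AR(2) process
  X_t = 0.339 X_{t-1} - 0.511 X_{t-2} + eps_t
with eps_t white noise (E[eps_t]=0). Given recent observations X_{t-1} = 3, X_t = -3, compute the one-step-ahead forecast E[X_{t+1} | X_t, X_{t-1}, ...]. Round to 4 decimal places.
E[X_{t+1} \mid \mathcal F_t] = -2.5500

For an AR(p) model X_t = c + sum_i phi_i X_{t-i} + eps_t, the
one-step-ahead conditional mean is
  E[X_{t+1} | X_t, ...] = c + sum_i phi_i X_{t+1-i}.
Substitute known values:
  E[X_{t+1} | ...] = (0.339) * (-3) + (-0.511) * (3)
                   = -2.5500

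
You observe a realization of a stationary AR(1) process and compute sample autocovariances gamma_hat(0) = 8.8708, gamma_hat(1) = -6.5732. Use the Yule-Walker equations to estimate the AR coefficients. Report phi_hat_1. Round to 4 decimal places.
\hat\phi_{1} = -0.7410

The Yule-Walker equations for an AR(p) process read, in matrix form,
  Gamma_p phi = r_p,   with   (Gamma_p)_{ij} = gamma(|i - j|),
                       (r_p)_i = gamma(i),   i,j = 1..p.
Substitute the sample gammas (Toeplitz matrix and right-hand side of size 1):
  Gamma_p = [[8.8708]]
  r_p     = [-6.5732]
With p = 1 this is the single equation gamma(0) phi_1 = gamma(1):
  phi_hat_1 = gamma(1) / gamma(0) = -6.5732 / 8.8708 = -0.7410.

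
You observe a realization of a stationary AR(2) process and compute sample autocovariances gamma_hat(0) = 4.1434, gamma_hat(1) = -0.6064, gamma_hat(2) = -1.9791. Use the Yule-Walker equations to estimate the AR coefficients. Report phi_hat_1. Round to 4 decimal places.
\hat\phi_{1} = -0.2210

The Yule-Walker equations for an AR(p) process read, in matrix form,
  Gamma_p phi = r_p,   with   (Gamma_p)_{ij} = gamma(|i - j|),
                       (r_p)_i = gamma(i),   i,j = 1..p.
Substitute the sample gammas (Toeplitz matrix and right-hand side of size 2):
  Gamma_p = [[4.1434, -0.6064], [-0.6064, 4.1434]]
  r_p     = [-0.6064, -1.9791]
Written out:
  4.1434 phi_1 - 0.6064 phi_2 = -0.6064
  -0.6064 phi_1 + 4.1434 phi_2 = -1.9791
Solve by Cramer's rule:
  det = gamma(0)^2 - gamma(1)^2 = (4.1434)^2 - (-0.6064)^2 = 17.16776356 - 0.36772096 = 16.8000426
  phi_hat_1 = [gamma(1) gamma(0) - gamma(1) gamma(2)] / det = [(-0.6064)(4.1434) - (-0.6064)(-1.9791)] / 16.8000426 = -3.712684 / 16.8000426 = -0.221
  phi_hat_2 = [gamma(0) gamma(2) - gamma(1)^2] / det = [(4.1434)(-1.9791) - (-0.6064)^2] / 16.8000426 = -8.5679239 / 16.8000426 = -0.51
So phi_hat = [-0.2210, -0.5100].
Therefore phi_hat_1 = -0.2210.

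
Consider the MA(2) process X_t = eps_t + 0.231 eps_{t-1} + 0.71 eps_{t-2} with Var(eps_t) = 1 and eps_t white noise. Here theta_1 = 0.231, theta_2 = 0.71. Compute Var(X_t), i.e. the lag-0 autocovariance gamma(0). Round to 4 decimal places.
\gamma(0) = 1.5575

For an MA(q) process X_t = eps_t + sum_i theta_i eps_{t-i} with
Var(eps_t) = sigma^2, the variance is
  gamma(0) = sigma^2 * (1 + sum_i theta_i^2).
  sum_i theta_i^2 = (0.231)^2 + (0.71)^2 = 0.053361 + 0.5041 = 0.557461.
  gamma(0) = 1 * (1 + 0.557461) = 1 * 1.557461 = 1.557461, which rounds to 1.5575.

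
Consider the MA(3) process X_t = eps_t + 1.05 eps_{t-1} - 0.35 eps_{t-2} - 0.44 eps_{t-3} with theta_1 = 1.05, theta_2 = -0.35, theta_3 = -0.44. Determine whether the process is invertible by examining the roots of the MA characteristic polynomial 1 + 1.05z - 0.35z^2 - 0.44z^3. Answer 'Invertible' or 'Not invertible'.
\text{Invertible}

The MA(q) characteristic polynomial is P(z) = 1 + 1.05z - 0.35z^2 - 0.44z^3.
Invertibility requires all roots to lie outside the unit circle, i.e. |z| > 1 for every root.
Degree 3: look for a simple real root z0 first, then factor out (1 - z/z0) and solve the remaining quadratic.
Testing z0 = -1.25: P(-1.25) = 1 + (1.05)(-1.25) + (-0.35)(-1.25)^2 + (-0.44)(-1.25)^3
  = 1 + (-1.3125) + (-0.546875) + (0.859375) = 0.  So z_0 = -1.25 is a root, |z_0| = 1.25.
Divide out the factor (1 + 0.8 z) = (1 - z/z0) (since 1/z0 = -0.8):
  P(z) = (1 + 0.8 z)(1 + (0.25) z + (-0.55) z^2)
  [check: z-coef 0.25 - (-0.8) = 1.05; z^2-coef -0.55 - (-0.8)(0.25) = -0.35; z^3-coef -(-0.8)(-0.55) = -0.44.]
Remaining roots from the quadratic factor 1 + (0.25) z + (-0.55) z^2:
  Set 1 + (0.25) z + (-0.55) z^2 = 0, i.e. a z^2 + b z + c = 0 with a = -0.55, b = 0.25, c = 1.
  Discriminant D = b^2 - 4ac = (0.25)^2 - 4*(-0.55)*1 = 0.0625 - (-2.2) = 2.2625.
  D >= 0, so the roots are real: z = (-b +/- sqrt(D)) / (2a) = (-0.25 +/- 1.504161) / (-1.1).
    z_1 = (-0.25 + 1.504161) / (-1.1) = -1.1401,   |z_1| = 1.1401.
    z_2 = (-0.25 - 1.504161) / (-1.1) = 1.5947,   |z_2| = 1.5947.
Moduli of all roots: 1.2500, 1.1401, 1.5947.
All moduli strictly greater than 1? Yes.
Verdict: Invertible.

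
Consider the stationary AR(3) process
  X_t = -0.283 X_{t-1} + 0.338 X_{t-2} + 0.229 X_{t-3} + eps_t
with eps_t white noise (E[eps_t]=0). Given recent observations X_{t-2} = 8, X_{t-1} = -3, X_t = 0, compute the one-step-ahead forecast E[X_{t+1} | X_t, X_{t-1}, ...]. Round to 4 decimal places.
E[X_{t+1} \mid \mathcal F_t] = 0.8180

For an AR(p) model X_t = c + sum_i phi_i X_{t-i} + eps_t, the
one-step-ahead conditional mean is
  E[X_{t+1} | X_t, ...] = c + sum_i phi_i X_{t+1-i}.
Substitute known values:
  E[X_{t+1} | ...] = (-0.283) * (0) + (0.338) * (-3) + (0.229) * (8)
                   = 0.8180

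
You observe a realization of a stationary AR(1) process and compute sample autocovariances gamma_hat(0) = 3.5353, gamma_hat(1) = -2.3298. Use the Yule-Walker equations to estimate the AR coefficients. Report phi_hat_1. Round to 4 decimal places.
\hat\phi_{1} = -0.6590

The Yule-Walker equations for an AR(p) process read, in matrix form,
  Gamma_p phi = r_p,   with   (Gamma_p)_{ij} = gamma(|i - j|),
                       (r_p)_i = gamma(i),   i,j = 1..p.
Substitute the sample gammas (Toeplitz matrix and right-hand side of size 1):
  Gamma_p = [[3.5353]]
  r_p     = [-2.3298]
With p = 1 this is the single equation gamma(0) phi_1 = gamma(1):
  phi_hat_1 = gamma(1) / gamma(0) = -2.3298 / 3.5353 = -0.6590.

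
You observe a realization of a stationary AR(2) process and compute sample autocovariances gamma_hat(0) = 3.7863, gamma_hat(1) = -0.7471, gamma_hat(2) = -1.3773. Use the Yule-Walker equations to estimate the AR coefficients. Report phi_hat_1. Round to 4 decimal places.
\hat\phi_{1} = -0.2800

The Yule-Walker equations for an AR(p) process read, in matrix form,
  Gamma_p phi = r_p,   with   (Gamma_p)_{ij} = gamma(|i - j|),
                       (r_p)_i = gamma(i),   i,j = 1..p.
Substitute the sample gammas (Toeplitz matrix and right-hand side of size 2):
  Gamma_p = [[3.7863, -0.7471], [-0.7471, 3.7863]]
  r_p     = [-0.7471, -1.3773]
Written out:
  3.7863 phi_1 - 0.7471 phi_2 = -0.7471
  -0.7471 phi_1 + 3.7863 phi_2 = -1.3773
Solve by Cramer's rule:
  det = gamma(0)^2 - gamma(1)^2 = (3.7863)^2 - (-0.7471)^2 = 14.33606769 - 0.55815841 = 13.77790928
  phi_hat_1 = [gamma(1) gamma(0) - gamma(1) gamma(2)] / det = [(-0.7471)(3.7863) - (-0.7471)(-1.3773)] / 13.77790928 = -3.85772556 / 13.77790928 = -0.28
  phi_hat_2 = [gamma(0) gamma(2) - gamma(1)^2] / det = [(3.7863)(-1.3773) - (-0.7471)^2] / 13.77790928 = -5.7730294 / 13.77790928 = -0.419
So phi_hat = [-0.2800, -0.4190].
Therefore phi_hat_1 = -0.2800.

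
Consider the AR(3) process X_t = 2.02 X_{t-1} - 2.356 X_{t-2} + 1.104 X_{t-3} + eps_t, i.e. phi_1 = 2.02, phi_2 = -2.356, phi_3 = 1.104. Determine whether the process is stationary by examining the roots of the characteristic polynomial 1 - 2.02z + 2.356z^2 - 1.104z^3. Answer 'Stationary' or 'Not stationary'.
\text{Not stationary}

The AR(p) characteristic polynomial is P(z) = 1 - 2.02z + 2.356z^2 - 1.104z^3.
Stationarity requires all roots to lie outside the unit circle, i.e. |z| > 1 for every root.
Degree 3: look for a simple real root z0 first, then factor out (1 - z/z0) and solve the remaining quadratic.
Testing z0 = 1.25: P(1.25) = 1 + (-2.02)(1.25) + (2.356)(1.25)^2 + (-1.104)(1.25)^3
  = 1 + (-2.525) + (3.68125) + (-2.15625) = 0.  So z_0 = 1.25 is a root, |z_0| = 1.25.
Divide out the factor (1 - 0.8 z) = (1 - z/z0) (since 1/z0 = 0.8):
  P(z) = (1 - 0.8 z)(1 + (-1.22) z + (1.38) z^2)
  [check: z-coef -1.22 - (0.8) = -2.02; z^2-coef 1.38 - (0.8)(-1.22) = 2.356; z^3-coef -(0.8)(1.38) = -1.104.]
Remaining roots from the quadratic factor 1 + (-1.22) z + (1.38) z^2:
  Set 1 + (-1.22) z + (1.38) z^2 = 0, i.e. a z^2 + b z + c = 0 with a = 1.38, b = -1.22, c = 1.
  Discriminant D = b^2 - 4ac = (-1.22)^2 - 4*(1.38)*1 = 1.4884 - (5.52) = -4.0316.
  D < 0, so the roots are the complex-conjugate pair z = (-b +/- i sqrt(-D)) / (2a) = 0.442 +/- 0.7275i.
  For a conjugate pair |z|^2 = z * conj(z) = (product of roots) = c/a = 1/(1.38) = 0.724638, so |z| = sqrt(0.724638) = 0.8513 for both roots.
Moduli of all roots: 1.2500, 0.8513, 0.8513.
All moduli strictly greater than 1? No.
Verdict: Not stationary.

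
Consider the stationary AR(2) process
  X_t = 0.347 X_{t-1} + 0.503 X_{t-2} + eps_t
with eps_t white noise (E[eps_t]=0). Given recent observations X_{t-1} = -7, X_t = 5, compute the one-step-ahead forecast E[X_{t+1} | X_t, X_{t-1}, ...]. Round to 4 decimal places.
E[X_{t+1} \mid \mathcal F_t] = -1.7860

For an AR(p) model X_t = c + sum_i phi_i X_{t-i} + eps_t, the
one-step-ahead conditional mean is
  E[X_{t+1} | X_t, ...] = c + sum_i phi_i X_{t+1-i}.
Substitute known values:
  E[X_{t+1} | ...] = (0.347) * (5) + (0.503) * (-7)
                   = -1.7860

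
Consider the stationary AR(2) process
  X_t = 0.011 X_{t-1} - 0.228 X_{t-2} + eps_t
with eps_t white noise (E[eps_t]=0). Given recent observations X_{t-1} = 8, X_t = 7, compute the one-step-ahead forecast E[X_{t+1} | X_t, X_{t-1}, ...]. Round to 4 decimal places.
E[X_{t+1} \mid \mathcal F_t] = -1.7470

For an AR(p) model X_t = c + sum_i phi_i X_{t-i} + eps_t, the
one-step-ahead conditional mean is
  E[X_{t+1} | X_t, ...] = c + sum_i phi_i X_{t+1-i}.
Substitute known values:
  E[X_{t+1} | ...] = (0.011) * (7) + (-0.228) * (8)
                   = -1.7470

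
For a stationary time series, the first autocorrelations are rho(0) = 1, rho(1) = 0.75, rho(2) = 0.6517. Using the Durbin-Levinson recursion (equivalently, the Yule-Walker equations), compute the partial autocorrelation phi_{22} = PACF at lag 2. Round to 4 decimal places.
\phi_{22} = 0.2039

The PACF at lag k is phi_{kk}, the last component of the solution
to the Yule-Walker system G_k phi = r_k where
  (G_k)_{ij} = rho(|i - j|), (r_k)_i = rho(i), i,j = 1..k.
Equivalently, Durbin-Levinson gives phi_{kk} iteratively:
  phi_{11} = rho(1)
  phi_{kk} = [rho(k) - sum_{j=1..k-1} phi_{k-1,j} rho(k-j)]
            / [1 - sum_{j=1..k-1} phi_{k-1,j} rho(j)],
  phi_{k,j} = phi_{k-1,j} - phi_{kk} phi_{k-1,k-j},  j = 1..k-1.
Step k = 1:
  phi_11 = rho(1) = 0.75.
Step k = 2:
  phi_22 = [rho(2) - phi_11 rho(1)] / [1 - phi_11 rho(1)] = [0.6517 - (0.75)(0.75)] / [1 - (0.75)(0.75)]
         = 0.0892 / 0.4375 = 0.2039.
Therefore phi_{22} = 0.2039.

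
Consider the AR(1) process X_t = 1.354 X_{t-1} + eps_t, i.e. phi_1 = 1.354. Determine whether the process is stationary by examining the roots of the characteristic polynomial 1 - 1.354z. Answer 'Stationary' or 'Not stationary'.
\text{Not stationary}

The AR(p) characteristic polynomial is P(z) = 1 - 1.354z.
Stationarity requires all roots to lie outside the unit circle, i.e. |z| > 1 for every root.
This is linear in z: 1 + (-1.354) z = 0  =>  z = -1/(-1.354) = 0.738552,  |z| = 0.738552.
Moduli of all roots: 0.7386.
All moduli strictly greater than 1? No.
Verdict: Not stationary.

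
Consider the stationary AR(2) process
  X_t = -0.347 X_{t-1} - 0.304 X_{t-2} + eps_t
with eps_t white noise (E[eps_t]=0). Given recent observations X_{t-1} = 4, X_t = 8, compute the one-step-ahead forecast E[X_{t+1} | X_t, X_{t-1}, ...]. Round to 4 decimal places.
E[X_{t+1} \mid \mathcal F_t] = -3.9920

For an AR(p) model X_t = c + sum_i phi_i X_{t-i} + eps_t, the
one-step-ahead conditional mean is
  E[X_{t+1} | X_t, ...] = c + sum_i phi_i X_{t+1-i}.
Substitute known values:
  E[X_{t+1} | ...] = (-0.347) * (8) + (-0.304) * (4)
                   = -3.9920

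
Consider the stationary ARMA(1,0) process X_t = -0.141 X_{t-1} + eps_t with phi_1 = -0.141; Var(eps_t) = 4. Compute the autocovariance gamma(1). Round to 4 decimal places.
\gamma(1) = -0.5754

Multiply the model equation by X_{t-k} and take expectations. With theta_0 = psi_0 = 1 and psi_j the MA(infinity) weights, this gives
  gamma(k) - sum_i phi_i gamma(k-i) = c_k,
  c_k = sigma^2 * sum_{j=k..q} theta_j psi_{j-k}   (c_k = 0 for k > q),
using gamma(-m) = gamma(m).
Pure AR (q = 0): c_0 = sigma^2 = 4, c_k = 0 for k >= 1.
Equations for k = 0 and k = 1 (AR order 1):
  gamma(0) = phi_1 gamma(1) + c_0
  gamma(1) = phi_1 gamma(0) + c_1
Substituting the second into the first: gamma(0) (1 - phi_1^2) = c_0 + phi_1 c_1, so
  gamma(0) = c_0 / (1 - phi_1^2) = 4 / (1 - (-0.141)^2) = 4 / 0.980119 = 4.081137.
  gamma(1) = phi_1 gamma(0) = (-0.141)(4.081137) = -0.57544.
Therefore gamma(1) = -0.5754 (to 4 decimal places).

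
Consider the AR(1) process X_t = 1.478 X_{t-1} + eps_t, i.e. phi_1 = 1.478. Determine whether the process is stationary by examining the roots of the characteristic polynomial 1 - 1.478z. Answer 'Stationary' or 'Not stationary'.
\text{Not stationary}

The AR(p) characteristic polynomial is P(z) = 1 - 1.478z.
Stationarity requires all roots to lie outside the unit circle, i.e. |z| > 1 for every root.
This is linear in z: 1 + (-1.478) z = 0  =>  z = -1/(-1.478) = 0.67659,  |z| = 0.67659.
Moduli of all roots: 0.6766.
All moduli strictly greater than 1? No.
Verdict: Not stationary.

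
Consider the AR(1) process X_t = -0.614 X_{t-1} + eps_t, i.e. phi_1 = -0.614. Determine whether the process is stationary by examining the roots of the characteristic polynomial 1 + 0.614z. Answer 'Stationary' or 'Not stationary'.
\text{Stationary}

The AR(p) characteristic polynomial is P(z) = 1 + 0.614z.
Stationarity requires all roots to lie outside the unit circle, i.e. |z| > 1 for every root.
This is linear in z: 1 + (0.614) z = 0  =>  z = -1/(0.614) = -1.628664,  |z| = 1.628664.
Moduli of all roots: 1.6287.
All moduli strictly greater than 1? Yes.
Verdict: Stationary.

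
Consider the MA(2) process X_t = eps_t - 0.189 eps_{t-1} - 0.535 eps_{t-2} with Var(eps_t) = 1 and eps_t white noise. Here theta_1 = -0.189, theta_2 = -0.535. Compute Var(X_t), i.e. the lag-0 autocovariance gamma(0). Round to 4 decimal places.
\gamma(0) = 1.3219

For an MA(q) process X_t = eps_t + sum_i theta_i eps_{t-i} with
Var(eps_t) = sigma^2, the variance is
  gamma(0) = sigma^2 * (1 + sum_i theta_i^2).
  sum_i theta_i^2 = (-0.189)^2 + (-0.535)^2 = 0.035721 + 0.286225 = 0.321946.
  gamma(0) = 1 * (1 + 0.321946) = 1 * 1.321946 = 1.321946, which rounds to 1.3219.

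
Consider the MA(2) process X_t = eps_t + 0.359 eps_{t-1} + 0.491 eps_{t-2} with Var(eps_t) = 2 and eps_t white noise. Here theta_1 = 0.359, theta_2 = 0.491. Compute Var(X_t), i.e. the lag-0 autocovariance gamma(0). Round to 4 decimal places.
\gamma(0) = 2.7399

For an MA(q) process X_t = eps_t + sum_i theta_i eps_{t-i} with
Var(eps_t) = sigma^2, the variance is
  gamma(0) = sigma^2 * (1 + sum_i theta_i^2).
  sum_i theta_i^2 = (0.359)^2 + (0.491)^2 = 0.128881 + 0.241081 = 0.369962.
  gamma(0) = 2 * (1 + 0.369962) = 2 * 1.369962 = 2.739924, which rounds to 2.7399.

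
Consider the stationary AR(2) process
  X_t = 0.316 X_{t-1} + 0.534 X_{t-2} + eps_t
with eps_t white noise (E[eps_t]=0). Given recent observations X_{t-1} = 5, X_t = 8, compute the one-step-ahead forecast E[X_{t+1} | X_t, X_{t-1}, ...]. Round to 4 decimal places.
E[X_{t+1} \mid \mathcal F_t] = 5.1980

For an AR(p) model X_t = c + sum_i phi_i X_{t-i} + eps_t, the
one-step-ahead conditional mean is
  E[X_{t+1} | X_t, ...] = c + sum_i phi_i X_{t+1-i}.
Substitute known values:
  E[X_{t+1} | ...] = (0.316) * (8) + (0.534) * (5)
                   = 5.1980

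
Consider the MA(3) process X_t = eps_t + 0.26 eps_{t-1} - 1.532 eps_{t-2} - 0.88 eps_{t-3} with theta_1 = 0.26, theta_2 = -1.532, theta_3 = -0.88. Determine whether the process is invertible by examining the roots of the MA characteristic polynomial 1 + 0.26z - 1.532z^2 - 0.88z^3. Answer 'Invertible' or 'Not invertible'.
\text{Not invertible}

The MA(q) characteristic polynomial is P(z) = 1 + 0.26z - 1.532z^2 - 0.88z^3.
Invertibility requires all roots to lie outside the unit circle, i.e. |z| > 1 for every root.
Degree 3: look for a simple real root z0 first, then factor out (1 - z/z0) and solve the remaining quadratic.
Testing z0 = -1.25: P(-1.25) = 1 + (0.26)(-1.25) + (-1.532)(-1.25)^2 + (-0.88)(-1.25)^3
  = 1 + (-0.325) + (-2.39375) + (1.71875) = 0.  So z_0 = -1.25 is a root, |z_0| = 1.25.
Divide out the factor (1 + 0.8 z) = (1 - z/z0) (since 1/z0 = -0.8):
  P(z) = (1 + 0.8 z)(1 + (-0.54) z + (-1.1) z^2)
  [check: z-coef -0.54 - (-0.8) = 0.26; z^2-coef -1.1 - (-0.8)(-0.54) = -1.532; z^3-coef -(-0.8)(-1.1) = -0.88.]
Remaining roots from the quadratic factor 1 + (-0.54) z + (-1.1) z^2:
  Set 1 + (-0.54) z + (-1.1) z^2 = 0, i.e. a z^2 + b z + c = 0 with a = -1.1, b = -0.54, c = 1.
  Discriminant D = b^2 - 4ac = (-0.54)^2 - 4*(-1.1)*1 = 0.2916 - (-4.4) = 4.6916.
  D >= 0, so the roots are real: z = (-b +/- sqrt(D)) / (2a) = (0.54 +/- 2.16601) / (-2.2).
    z_1 = (0.54 + 2.16601) / (-2.2) = -1.23,   |z_1| = 1.23.
    z_2 = (0.54 - 2.16601) / (-2.2) = 0.7391,   |z_2| = 0.7391.
Moduli of all roots: 1.2500, 1.2300, 0.7391.
All moduli strictly greater than 1? No.
Verdict: Not invertible.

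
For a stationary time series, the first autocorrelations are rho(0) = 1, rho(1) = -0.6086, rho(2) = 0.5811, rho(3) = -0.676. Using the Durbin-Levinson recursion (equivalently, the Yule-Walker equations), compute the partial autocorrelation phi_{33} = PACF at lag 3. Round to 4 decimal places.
\phi_{33} = -0.4239

The PACF at lag k is phi_{kk}, the last component of the solution
to the Yule-Walker system G_k phi = r_k where
  (G_k)_{ij} = rho(|i - j|), (r_k)_i = rho(i), i,j = 1..k.
Equivalently, Durbin-Levinson gives phi_{kk} iteratively:
  phi_{11} = rho(1)
  phi_{kk} = [rho(k) - sum_{j=1..k-1} phi_{k-1,j} rho(k-j)]
            / [1 - sum_{j=1..k-1} phi_{k-1,j} rho(j)],
  phi_{k,j} = phi_{k-1,j} - phi_{kk} phi_{k-1,k-j},  j = 1..k-1.
Step k = 1:
  phi_11 = rho(1) = -0.6086.
Step k = 2:
  phi_22 = [rho(2) - phi_11 rho(1)] / [1 - phi_11 rho(1)] = [0.5811 - (-0.6086)(-0.6086)] / [1 - (-0.6086)(-0.6086)]
         = 0.21070604 / 0.62960604 = 0.334663.
  Update: phi_21 = phi_11 - phi_22 phi_11 = -0.6086 - (0.334663)(-0.6086) = -0.404924.
Step k = 3:
  phi_33 = [rho(3) - phi_21 rho(2) - phi_22 rho(1)] / [1 - phi_21 rho(1) - phi_22 rho(2)]
    numerator   = -0.676 - (-0.404924)(0.5811) - (0.334663)(-0.6086) = -0.23702263
    denominator = 1 - (-0.404924)(-0.6086) - (0.334663)(0.5811) = 0.55909046
  phi_33 = -0.23702263 / 0.55909046 = -0.4239.
Therefore phi_{33} = -0.4239.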